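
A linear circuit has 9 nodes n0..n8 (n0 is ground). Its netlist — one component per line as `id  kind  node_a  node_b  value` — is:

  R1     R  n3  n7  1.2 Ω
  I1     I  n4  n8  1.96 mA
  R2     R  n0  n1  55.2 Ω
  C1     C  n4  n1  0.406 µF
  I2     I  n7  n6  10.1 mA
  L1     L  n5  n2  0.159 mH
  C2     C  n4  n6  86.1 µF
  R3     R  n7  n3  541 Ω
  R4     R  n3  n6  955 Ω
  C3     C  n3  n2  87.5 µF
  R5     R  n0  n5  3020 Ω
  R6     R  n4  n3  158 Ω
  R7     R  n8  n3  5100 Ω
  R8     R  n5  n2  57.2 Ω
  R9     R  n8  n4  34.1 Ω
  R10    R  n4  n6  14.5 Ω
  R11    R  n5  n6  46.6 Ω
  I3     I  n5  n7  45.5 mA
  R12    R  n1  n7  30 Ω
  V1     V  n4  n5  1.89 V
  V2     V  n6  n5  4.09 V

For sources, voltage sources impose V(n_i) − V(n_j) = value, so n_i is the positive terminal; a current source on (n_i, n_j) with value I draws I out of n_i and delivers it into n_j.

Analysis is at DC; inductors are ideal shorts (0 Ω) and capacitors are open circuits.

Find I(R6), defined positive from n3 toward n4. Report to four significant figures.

0.02975 A

Element admittances at DC:
  Y(R1) = 0.8333 S between n3,n7
  I1: injects 0.00196 A into n8 (from n4)
  Y(R2) = 0.01812 S between n0,n1
  Y(C1) = 0.000 S between n4,n1
  I2: injects 0.0101 A into n6 (from n7)
  L1: short n5↔n2 (DC inductor)
  Y(C2) = 0.000 S between n4,n6
  Y(R3) = 0.001848 S between n7,n3
  Y(R4) = 0.001047 S between n3,n6
  Y(C3) = 0.000 S between n3,n2
  Y(R5) = 0.0003311 S between n0,n5
  Y(R6) = 0.006329 S between n4,n3
  Y(R7) = 0.0001961 S between n8,n3
  Y(R8) = 0.01748 S between n5,n2
  Y(R9) = 0.02933 S between n8,n4
  Y(R10) = 0.06897 S between n4,n6
  Y(R11) = 0.02146 S between n5,n6
  I3: injects 0.0455 A into n7 (from n5)
  Y(R12) = 0.03333 S between n1,n7
  V1: constraint V(n4)−V(n5) = 1.89
  V2: constraint V(n6)−V(n5) = 4.09
Assemble and solve the 11×11 MNA system:
  V(n1)=0.1179  V(n2)=-6.448  V(n3)=0.1421  V(n4)=-4.558  V(n5)=-6.448  V(n6)=-2.358  V(n7)=0.1819  V(n8)=-4.460
  i(L1)=0.000  i(V1)=0.1824  i(V2)=-0.2268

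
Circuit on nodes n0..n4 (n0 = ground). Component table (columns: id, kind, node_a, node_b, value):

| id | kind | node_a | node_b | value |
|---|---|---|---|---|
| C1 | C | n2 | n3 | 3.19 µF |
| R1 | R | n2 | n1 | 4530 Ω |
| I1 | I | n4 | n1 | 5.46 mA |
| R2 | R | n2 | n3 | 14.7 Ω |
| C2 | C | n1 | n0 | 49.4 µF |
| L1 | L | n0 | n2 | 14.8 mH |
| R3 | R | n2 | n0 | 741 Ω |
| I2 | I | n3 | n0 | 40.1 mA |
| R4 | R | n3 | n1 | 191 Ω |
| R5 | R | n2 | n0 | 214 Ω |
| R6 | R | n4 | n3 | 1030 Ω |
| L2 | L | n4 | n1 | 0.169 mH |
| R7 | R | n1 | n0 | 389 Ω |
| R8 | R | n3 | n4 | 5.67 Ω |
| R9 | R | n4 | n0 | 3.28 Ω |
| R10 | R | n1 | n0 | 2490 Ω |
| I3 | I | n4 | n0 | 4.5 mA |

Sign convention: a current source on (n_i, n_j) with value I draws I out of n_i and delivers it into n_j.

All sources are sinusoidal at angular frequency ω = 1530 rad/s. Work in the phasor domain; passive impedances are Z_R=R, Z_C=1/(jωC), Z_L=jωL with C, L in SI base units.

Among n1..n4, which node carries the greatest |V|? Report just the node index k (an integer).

Apply KCL at each of the 4 non-ground nodes and solve the resulting linear system.
Node n1: branches {R1, I1, C2, R4, L2, R7, R10} → V_1 = -0.1201+0.006824j
Node n2: branches {C1, R1, R2, L1, R3, R5} → V_2 = -0.1883-0.1509j
Node n3: branches {C1, R2, I2, R4, R6, R8} → V_3 = -0.2948-0.03490j
Node n4: branches {I1, R6, L2, R8, R9, I3} → V_4 = -0.1179+0.005426j

3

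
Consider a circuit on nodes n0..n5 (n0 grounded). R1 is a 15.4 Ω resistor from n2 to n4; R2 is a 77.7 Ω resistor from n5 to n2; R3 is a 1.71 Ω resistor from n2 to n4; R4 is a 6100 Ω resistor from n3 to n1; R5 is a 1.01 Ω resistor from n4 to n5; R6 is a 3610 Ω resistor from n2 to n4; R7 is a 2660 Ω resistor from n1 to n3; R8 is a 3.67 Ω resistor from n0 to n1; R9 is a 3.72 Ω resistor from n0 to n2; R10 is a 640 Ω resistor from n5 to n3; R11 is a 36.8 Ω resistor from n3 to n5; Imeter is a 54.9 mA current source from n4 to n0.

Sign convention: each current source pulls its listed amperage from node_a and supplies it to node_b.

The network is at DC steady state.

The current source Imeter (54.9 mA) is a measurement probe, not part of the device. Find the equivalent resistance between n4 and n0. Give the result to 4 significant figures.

R_eq = 5.215 Ω

Apply KCL at each of the 5 non-ground nodes and solve the resulting linear system.
Node n1: branches {R4, R7, R8} → V_1 = -0.0005533
Node n2: branches {R1, R2, R3, R6, R9} → V_2 = -0.2037
Node n3: branches {R4, R7, R10, R11} → V_3 = -0.2798
Node n4: branches {R1, R3, R5, R6, Imeter} → V_4 = -0.2863
Node n5: branches {R2, R5, R10, R11} → V_5 = -0.2851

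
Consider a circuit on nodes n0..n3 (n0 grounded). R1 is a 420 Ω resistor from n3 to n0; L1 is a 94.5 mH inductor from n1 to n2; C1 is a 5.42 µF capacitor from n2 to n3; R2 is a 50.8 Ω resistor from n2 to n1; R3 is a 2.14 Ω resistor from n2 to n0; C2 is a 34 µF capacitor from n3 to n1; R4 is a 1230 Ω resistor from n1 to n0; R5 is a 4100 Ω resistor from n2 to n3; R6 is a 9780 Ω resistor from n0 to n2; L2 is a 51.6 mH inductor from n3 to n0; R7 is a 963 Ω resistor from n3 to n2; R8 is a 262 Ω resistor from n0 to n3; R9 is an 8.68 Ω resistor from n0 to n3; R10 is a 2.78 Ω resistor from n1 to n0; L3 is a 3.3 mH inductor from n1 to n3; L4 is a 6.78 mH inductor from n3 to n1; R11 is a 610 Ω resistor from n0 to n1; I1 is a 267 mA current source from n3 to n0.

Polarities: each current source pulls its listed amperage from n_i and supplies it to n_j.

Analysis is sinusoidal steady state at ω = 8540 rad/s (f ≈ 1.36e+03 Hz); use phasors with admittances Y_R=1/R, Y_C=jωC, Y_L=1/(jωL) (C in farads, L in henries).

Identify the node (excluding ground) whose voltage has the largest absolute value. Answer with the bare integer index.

Apply KCL at each of the 3 non-ground nodes and solve the resulting linear system.
Node n1: branches {L1, R2, C2, R4, R10, L3, L4, R11} → V_1 = -0.4315-0.1231j
Node n2: branches {L1, C1, R2, R3, R5, R6, R7} → V_2 = -0.07783-0.05425j
Node n3: branches {R1, C1, C2, R5, L2, R7, R8, R9, L3, L4, I1} → V_3 = -0.6229+0.5643j

3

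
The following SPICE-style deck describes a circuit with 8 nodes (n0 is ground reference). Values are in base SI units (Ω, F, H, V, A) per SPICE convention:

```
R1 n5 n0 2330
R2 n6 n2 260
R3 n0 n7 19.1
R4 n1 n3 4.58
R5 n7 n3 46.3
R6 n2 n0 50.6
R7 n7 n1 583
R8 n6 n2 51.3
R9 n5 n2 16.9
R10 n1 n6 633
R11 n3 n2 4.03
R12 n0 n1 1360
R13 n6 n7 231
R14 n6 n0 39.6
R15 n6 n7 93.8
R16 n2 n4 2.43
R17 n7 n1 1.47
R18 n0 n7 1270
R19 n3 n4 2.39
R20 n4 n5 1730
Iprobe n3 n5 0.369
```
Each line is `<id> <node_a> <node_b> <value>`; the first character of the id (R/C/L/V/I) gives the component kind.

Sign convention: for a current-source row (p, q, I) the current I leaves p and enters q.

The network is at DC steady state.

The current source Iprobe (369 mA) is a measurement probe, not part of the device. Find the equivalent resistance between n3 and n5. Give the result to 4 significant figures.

R_eq = 18.67 Ω

Element admittances at DC:
  Y(R1) = 0.0004292 S between n5,n0
  Y(R2) = 0.003846 S between n6,n2
  Y(R3) = 0.05236 S between n0,n7
  Y(R4) = 0.2183 S between n1,n3
  Y(R5) = 0.02160 S between n7,n3
  Y(R6) = 0.01976 S between n2,n0
  Y(R7) = 0.001715 S between n7,n1
  Y(R8) = 0.01949 S between n6,n2
  Y(R9) = 0.05917 S between n5,n2
  Y(R10) = 0.001580 S between n1,n6
  Y(R11) = 0.2481 S between n3,n2
  Y(R12) = 0.0007353 S between n0,n1
  Y(R13) = 0.004329 S between n6,n7
  Y(R14) = 0.02525 S between n6,n0
  Y(R15) = 0.01066 S between n6,n7
  Y(R16) = 0.4115 S between n2,n4
  Y(R17) = 0.6803 S between n7,n1
  Y(R18) = 0.0007874 S between n0,n7
  Y(R19) = 0.4184 S between n3,n4
  Y(R20) = 0.0005780 S between n4,n5
  Iprobe: injects 0.369 A into n5 (from n3)
Assemble and solve the 7×7 MNA system:
  V(n1)=-0.2694  V(n2)=0.4187  V(n3)=-0.3458  V(n4)=0.03781  V(n5)=6.544  V(n6)=0.08682  V(n7)=-0.2461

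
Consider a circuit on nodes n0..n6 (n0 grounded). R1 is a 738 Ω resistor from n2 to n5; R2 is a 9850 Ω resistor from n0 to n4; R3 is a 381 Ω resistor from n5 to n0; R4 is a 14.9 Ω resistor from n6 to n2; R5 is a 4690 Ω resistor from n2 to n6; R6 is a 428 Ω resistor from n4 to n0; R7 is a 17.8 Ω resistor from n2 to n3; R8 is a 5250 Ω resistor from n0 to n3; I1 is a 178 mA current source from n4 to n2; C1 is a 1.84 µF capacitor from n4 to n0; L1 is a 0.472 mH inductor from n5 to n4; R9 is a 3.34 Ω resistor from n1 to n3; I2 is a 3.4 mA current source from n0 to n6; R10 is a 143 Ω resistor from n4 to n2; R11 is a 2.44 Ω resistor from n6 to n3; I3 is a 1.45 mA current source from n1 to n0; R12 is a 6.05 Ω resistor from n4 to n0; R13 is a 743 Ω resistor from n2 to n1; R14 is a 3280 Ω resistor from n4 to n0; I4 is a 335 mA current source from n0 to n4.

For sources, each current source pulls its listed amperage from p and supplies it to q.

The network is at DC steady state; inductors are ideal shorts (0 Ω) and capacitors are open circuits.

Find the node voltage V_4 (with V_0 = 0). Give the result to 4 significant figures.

1.949 V

Apply KCL at each of the 6 non-ground nodes and solve the resulting linear system.
Node n1: branches {R9, I3, R13} → V_1 = 22.95
Node n2: branches {R1, R4, R5, R7, I1, R10, R13} → V_2 = 22.98
Node n3: branches {R7, R8, R9, R11} → V_3 = 22.96
Node n4: branches {R2, R6, I1, C1, L1, R10, R12, R14, I4} → V_4 = 1.949
Node n5: branches {R1, R3, L1} → V_5 = 1.949
Node n6: branches {R4, R5, I2, R11} → V_6 = 22.97
Source currents: i(L1)=0.02338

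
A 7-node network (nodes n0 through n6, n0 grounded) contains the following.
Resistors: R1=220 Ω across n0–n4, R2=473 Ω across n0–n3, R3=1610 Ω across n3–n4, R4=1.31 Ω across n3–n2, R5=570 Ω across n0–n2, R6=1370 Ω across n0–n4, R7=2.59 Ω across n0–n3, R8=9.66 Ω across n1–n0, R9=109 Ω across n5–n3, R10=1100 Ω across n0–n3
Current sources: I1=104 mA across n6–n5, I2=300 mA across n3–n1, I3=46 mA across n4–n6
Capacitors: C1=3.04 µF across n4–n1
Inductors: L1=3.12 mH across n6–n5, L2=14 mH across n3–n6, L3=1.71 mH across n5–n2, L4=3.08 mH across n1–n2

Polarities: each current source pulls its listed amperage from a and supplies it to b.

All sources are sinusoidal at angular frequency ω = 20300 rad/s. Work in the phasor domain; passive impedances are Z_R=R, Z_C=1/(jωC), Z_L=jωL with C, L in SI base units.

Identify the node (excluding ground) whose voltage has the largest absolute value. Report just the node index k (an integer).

4

Apply KCL at each of the 6 non-ground nodes and solve the resulting linear system.
Node n1: branches {C1, I2, R8, L4} → V_1 = 2.245+0.3564j
Node n2: branches {R4, R5, L3, L4} → V_2 = -0.5490-0.1867j
Node n3: branches {R2, R3, R4, I2, L2, R7, R9, R10} → V_3 = -0.6236-0.1117j
Node n4: branches {R1, C1, R3, R6, I3} → V_4 = 2.119+1.311j
Node n5: branches {I1, L1, L3, R9} → V_5 = -0.1023+1.455j
Node n6: branches {I1, L1, L2, I3} → V_6 = -0.1973-1.835j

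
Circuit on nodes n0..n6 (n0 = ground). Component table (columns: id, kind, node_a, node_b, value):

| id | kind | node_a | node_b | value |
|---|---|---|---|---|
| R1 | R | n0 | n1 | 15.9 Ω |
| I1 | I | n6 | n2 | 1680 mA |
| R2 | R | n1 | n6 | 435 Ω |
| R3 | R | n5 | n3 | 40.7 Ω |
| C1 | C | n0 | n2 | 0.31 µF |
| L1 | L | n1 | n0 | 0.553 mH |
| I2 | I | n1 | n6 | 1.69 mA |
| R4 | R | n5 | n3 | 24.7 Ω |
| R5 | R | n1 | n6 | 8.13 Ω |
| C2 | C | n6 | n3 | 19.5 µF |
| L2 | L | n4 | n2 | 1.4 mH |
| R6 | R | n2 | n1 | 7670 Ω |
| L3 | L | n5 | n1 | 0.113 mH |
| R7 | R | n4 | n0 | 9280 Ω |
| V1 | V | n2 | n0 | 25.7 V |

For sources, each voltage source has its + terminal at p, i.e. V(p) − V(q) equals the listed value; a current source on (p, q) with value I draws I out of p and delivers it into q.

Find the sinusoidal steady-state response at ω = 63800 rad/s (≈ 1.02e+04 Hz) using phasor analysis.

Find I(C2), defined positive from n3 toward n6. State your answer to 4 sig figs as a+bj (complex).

0.5334-0.1463j A

Apply KCL at each of the 6 non-ground nodes and solve the resulting linear system.
Node n1: branches {R1, R2, L1, I2, R5, R6, L3} → V_1 = -22.13-9.952j
Node n2: branches {I1, C1, L2, R6, V1} → V_2 = 25.70+0.000j
Node n3: branches {R3, R4, C2} → V_3 = -31.38-11.55j
Node n4: branches {L2, R7} → V_4 = 25.70-0.2473j
Node n5: branches {R3, R4, L3} → V_5 = -23.18-13.80j
Node n6: branches {I1, R2, I2, R5, C2} → V_6 = -31.27-11.12j
Source currents: i(V1)=1.671-0.5096j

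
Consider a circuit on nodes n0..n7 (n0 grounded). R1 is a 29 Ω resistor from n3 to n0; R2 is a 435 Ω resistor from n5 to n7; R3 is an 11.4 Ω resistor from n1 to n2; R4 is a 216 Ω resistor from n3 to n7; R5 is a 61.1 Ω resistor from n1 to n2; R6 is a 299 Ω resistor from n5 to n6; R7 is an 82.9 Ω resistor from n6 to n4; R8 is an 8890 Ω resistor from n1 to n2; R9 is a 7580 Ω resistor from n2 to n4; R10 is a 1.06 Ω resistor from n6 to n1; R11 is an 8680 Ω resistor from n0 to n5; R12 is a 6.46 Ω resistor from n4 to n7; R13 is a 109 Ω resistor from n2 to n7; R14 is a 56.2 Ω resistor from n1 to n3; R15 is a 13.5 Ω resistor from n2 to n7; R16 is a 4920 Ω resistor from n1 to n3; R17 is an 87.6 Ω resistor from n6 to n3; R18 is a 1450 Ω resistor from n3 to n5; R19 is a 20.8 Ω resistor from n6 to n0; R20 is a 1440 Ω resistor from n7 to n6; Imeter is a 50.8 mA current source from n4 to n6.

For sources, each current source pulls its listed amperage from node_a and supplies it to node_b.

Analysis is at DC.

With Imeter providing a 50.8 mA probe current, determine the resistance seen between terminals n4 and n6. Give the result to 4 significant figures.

MNA unknowns: 7 node voltages V₁..V_7
R1: Y=0.03448 on G[3,0]
R2: Y=0.002299 on G[5,7]
R3: Y=0.08772 on G[1,2]
R4: Y=0.004630 on G[3,7]
R5: Y=0.01637 on G[1,2]
R6: Y=0.003344 on G[5,6]
R7: Y=0.01206 on G[6,4]
R8: Y=0.0001125 on G[1,2]
R9: Y=0.0001319 on G[2,4]
R10: Y=0.9434 on G[6,1]
R11: Y=0.0001152 on G[0,5]
R12: Y=0.1548 on G[4,7]
R13: Y=0.009174 on G[2,7]
R14: Y=0.01779 on G[1,3]
R15: Y=0.07407 on G[2,7]
R16: Y=0.0002033 on G[1,3]
R17: Y=0.01142 on G[6,3]
R18: Y=0.0006897 on G[3,5]
R19: Y=0.04808 on G[6,0]
R20: Y=0.0006944 on G[7,6]
Imeter: z[4]−=0.0508, z[6]+=0.0508
solve → V1=-0.002688, V2=-0.3267, V3=-0.04648, V4=-0.9798, V5=-0.2480, V6=0.03393, V7=-0.7312

R_eq = 19.96 Ω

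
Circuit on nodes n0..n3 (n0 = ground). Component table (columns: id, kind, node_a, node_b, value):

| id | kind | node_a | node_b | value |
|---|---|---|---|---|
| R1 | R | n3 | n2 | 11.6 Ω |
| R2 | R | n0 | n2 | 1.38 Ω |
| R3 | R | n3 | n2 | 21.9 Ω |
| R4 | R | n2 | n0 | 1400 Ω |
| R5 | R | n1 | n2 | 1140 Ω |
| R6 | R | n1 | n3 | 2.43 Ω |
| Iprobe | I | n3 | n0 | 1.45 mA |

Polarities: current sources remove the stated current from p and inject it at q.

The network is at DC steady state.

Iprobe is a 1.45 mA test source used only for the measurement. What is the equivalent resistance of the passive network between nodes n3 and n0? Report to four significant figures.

Element admittances at DC:
  Y(R1) = 0.08621 S between n3,n2
  Y(R2) = 0.7246 S between n0,n2
  Y(R3) = 0.04566 S between n3,n2
  Y(R4) = 0.0007143 S between n2,n0
  Y(R5) = 0.0008772 S between n1,n2
  Y(R6) = 0.4115 S between n1,n3
  Iprobe: injects 0.00145 A into n0 (from n3)
Assemble and solve the 3×3 MNA system:
  V(n1)=-0.01290  V(n2)=-0.001999  V(n3)=-0.01292

R_eq = 8.912 Ω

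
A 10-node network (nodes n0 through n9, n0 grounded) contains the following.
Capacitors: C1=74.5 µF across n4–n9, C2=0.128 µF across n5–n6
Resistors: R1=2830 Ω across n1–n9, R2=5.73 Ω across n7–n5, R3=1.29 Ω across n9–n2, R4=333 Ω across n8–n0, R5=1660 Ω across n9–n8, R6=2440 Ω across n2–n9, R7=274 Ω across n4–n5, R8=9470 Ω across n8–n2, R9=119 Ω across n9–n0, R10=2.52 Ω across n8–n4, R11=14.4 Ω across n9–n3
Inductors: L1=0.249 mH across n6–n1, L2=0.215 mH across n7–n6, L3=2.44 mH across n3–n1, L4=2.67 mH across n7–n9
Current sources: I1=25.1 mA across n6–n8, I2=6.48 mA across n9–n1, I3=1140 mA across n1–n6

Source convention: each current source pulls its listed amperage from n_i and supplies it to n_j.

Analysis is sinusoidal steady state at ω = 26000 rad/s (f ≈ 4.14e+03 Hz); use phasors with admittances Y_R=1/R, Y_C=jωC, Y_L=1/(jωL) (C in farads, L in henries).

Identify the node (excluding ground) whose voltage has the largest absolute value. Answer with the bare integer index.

MNA unknowns: 9 node voltages V₁..V_9
C1: Y=0.000+1.937j on G[4,9]
R1: Y=0.0003534+0.000j on G[1,9]
L1: Y=0.000-0.1545j on G[6,1]
R2: Y=0.1745+0.000j on G[7,5]
L2: Y=0.000-0.1789j on G[7,6]
R3: Y=0.7752+0.000j on G[9,2]
R4: Y=0.003003+0.000j on G[8,0]
R5: Y=0.0006024+0.000j on G[9,8]
R6: Y=0.0004098+0.000j on G[2,9]
L3: Y=0.000-0.01576j on G[3,1]
I1: z[6]−=0.0251, z[8]+=0.0251
L4: Y=0.000-0.01441j on G[7,9]
C2: Y=0.000+0.003328j on G[5,6]
R7: Y=0.003650+0.000j on G[4,5]
R8: Y=0.0001056+0.000j on G[8,2]
R9: Y=0.008403+0.000j on G[9,0]
R10: Y=0.3968+0.000j on G[8,4]
R11: Y=0.06944+0.000j on G[9,3]
I2: z[9]−=0.00648, z[1]+=0.00648
I3: z[1]−=1.14, z[6]+=1.14
solve → V1=-0.2363-3.886j, V2=-0.01790+0.003314j, V3=-0.8682-0.1401j, V4=-0.01264-0.009371j, V5=-0.1021+2.778j, V6=-0.1629+3.070j, V7=-0.09845+2.838j, V8=0.05011-0.009279j, V9=-0.01791+0.003316j

1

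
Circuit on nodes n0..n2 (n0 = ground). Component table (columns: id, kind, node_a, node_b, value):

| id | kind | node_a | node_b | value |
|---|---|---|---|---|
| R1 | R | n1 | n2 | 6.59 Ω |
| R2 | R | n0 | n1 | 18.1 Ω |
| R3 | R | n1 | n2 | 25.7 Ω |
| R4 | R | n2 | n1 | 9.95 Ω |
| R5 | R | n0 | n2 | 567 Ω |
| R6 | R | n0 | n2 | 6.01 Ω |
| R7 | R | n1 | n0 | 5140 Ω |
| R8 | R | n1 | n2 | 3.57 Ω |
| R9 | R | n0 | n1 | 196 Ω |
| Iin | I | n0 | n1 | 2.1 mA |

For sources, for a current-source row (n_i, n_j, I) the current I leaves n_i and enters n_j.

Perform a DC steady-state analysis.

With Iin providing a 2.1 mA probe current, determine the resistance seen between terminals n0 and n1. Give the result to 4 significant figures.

Element admittances at DC:
  Y(R1) = 0.1517 S between n1,n2
  Y(R2) = 0.05525 S between n0,n1
  Y(R3) = 0.03891 S between n1,n2
  Y(R4) = 0.1005 S between n2,n1
  Y(R5) = 0.001764 S between n0,n2
  Y(R6) = 0.1664 S between n0,n2
  Y(R7) = 0.0001946 S between n1,n0
  Y(R8) = 0.2801 S between n1,n2
  Y(R9) = 0.005102 S between n0,n1
  Iin: injects 0.0021 A into n1 (from n0)
Assemble and solve the 2×2 MNA system:
  V(n1)=0.01103  V(n2)=0.008519

R_eq = 5.250 Ω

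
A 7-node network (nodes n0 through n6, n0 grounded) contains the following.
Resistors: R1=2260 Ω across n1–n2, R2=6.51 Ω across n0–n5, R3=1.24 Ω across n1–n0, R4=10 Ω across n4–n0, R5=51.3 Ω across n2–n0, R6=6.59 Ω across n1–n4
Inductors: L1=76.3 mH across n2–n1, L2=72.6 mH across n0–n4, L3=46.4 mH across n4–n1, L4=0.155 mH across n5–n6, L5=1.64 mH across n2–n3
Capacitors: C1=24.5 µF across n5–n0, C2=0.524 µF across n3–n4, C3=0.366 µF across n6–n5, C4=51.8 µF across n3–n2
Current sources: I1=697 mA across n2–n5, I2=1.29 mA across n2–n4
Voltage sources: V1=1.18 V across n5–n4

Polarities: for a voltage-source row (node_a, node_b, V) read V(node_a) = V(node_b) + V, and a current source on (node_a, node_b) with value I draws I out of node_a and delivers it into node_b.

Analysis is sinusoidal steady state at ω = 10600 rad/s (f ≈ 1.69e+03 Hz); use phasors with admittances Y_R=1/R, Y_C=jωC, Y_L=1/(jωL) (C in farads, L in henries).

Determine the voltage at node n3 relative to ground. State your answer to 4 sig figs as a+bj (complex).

MNA unknowns: 6 node voltages V₁..V_6 plus 1 source current (V1)
R1: Y=0.0004425+0.000j on G[1,2]
L1: Y=0.000-0.001236j on G[2,1]
R2: Y=0.1536+0.000j on G[0,5]
C1: Y=0.000+0.2597j on G[5,0]
R3: Y=0.8065+0.000j on G[1,0]
L2: Y=0.000-0.001299j on G[0,4]
C2: Y=0.000+0.005554j on G[3,4]
C3: Y=0.000+0.003880j on G[6,5]
L3: Y=0.000-0.002033j on G[4,1]
R4: Y=0.1000+0.000j on G[4,0]
L4: Y=0.000-0.6086j on G[5,6]
L5: Y=0.000-0.05752j on G[2,3]
R5: Y=0.01949+0.000j on G[2,0]
C4: Y=0.000+0.5491j on G[3,2]
R6: Y=0.1517+0.000j on G[1,4]
I1: z[2]−=0.697, z[5]+=0.697
I2: z[2]−=0.00129, z[4]+=0.00129
V1: row V5−V4=1.18, i_V1 at 5,4
solve → V1=0.03254-0.1825j, V2=-33.12+7.135j, V3=-32.74+7.040j, V4=0.2594-1.441j, V5=1.439-1.441j, V6=1.439-1.441j
aux → i_V1=0.1017-0.1525j

-32.74+7.040j V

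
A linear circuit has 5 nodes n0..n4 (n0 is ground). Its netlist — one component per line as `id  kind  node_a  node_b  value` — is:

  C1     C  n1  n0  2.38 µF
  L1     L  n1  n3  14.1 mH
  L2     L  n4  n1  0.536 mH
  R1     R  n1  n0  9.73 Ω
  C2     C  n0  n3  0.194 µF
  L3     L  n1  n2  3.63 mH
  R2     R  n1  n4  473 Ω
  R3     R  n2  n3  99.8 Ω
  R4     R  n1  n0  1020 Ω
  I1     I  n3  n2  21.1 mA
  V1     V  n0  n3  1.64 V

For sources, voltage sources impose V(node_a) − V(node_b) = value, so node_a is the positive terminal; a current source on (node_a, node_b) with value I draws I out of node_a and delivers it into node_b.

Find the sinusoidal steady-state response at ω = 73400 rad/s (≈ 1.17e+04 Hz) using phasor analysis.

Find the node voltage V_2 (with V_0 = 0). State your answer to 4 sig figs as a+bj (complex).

Element admittances at ω=73400 rad/s:
  Y(C1) = 0.000+0.1747j S between n1,n0
  Y(L1) = 0.000-0.0009662j S between n1,n3
  Y(L2) = 0.000-0.02542j S between n4,n1
  Y(R1) = 0.1028+0.000j S between n1,n0
  Y(C2) = 0.000+0.01424j S between n0,n3
  Y(L3) = 0.000-0.003753j S between n1,n2
  Y(R2) = 0.002114+0.000j S between n1,n4
  Y(R3) = 0.01002+0.000j S between n2,n3
  Y(R4) = 0.0009804+0.000j S between n1,n0
  I1: injects 0.0211 A into n2 (from n3)
  V1: constraint V(n0)−V(n3) = 1.64
Assemble and solve the 5×5 MNA system:
  V(n1)=0.001724-0.002307j  V(n2)=0.4079+0.1521j  V(n3)=-1.640+0.000j  V(n4)=0.001724-0.002307j
  i(V1)=0.0005819-0.02329j

0.4079+0.1521j V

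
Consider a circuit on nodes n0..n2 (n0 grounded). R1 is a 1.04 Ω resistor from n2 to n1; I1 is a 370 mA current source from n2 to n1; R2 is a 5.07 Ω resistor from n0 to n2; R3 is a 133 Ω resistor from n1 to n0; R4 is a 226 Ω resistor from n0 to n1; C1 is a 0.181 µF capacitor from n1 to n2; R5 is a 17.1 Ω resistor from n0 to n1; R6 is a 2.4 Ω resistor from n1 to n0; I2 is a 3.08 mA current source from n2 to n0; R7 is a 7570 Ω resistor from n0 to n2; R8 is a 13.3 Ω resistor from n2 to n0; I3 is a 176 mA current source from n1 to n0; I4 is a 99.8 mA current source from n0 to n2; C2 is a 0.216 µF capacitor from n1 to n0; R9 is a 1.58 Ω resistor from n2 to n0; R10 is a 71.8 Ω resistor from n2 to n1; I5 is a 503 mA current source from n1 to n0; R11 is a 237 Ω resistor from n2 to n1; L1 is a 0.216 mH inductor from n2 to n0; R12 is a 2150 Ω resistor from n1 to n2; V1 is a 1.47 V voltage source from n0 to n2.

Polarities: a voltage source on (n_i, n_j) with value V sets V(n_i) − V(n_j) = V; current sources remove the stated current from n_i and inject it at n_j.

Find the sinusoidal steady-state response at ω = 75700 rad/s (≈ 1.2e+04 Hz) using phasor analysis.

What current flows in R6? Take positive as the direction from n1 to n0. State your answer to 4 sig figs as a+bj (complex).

MNA unknowns: 2 node voltages V₁..V_2 plus 1 source current (V1)
R1: Y=0.9615+0.000j on G[2,1]
I1: z[2]−=0.37, z[1]+=0.37
R2: Y=0.1972+0.000j on G[0,2]
R3: Y=0.007519+0.000j on G[1,0]
R4: Y=0.004425+0.000j on G[0,1]
C1: Y=0.000+0.01370j on G[1,2]
R5: Y=0.05848+0.000j on G[0,1]
R6: Y=0.4167+0.000j on G[1,0]
I2: z[2]−=0.00308, z[0]+=0.00308
R7: Y=0.0001321+0.000j on G[0,2]
R8: Y=0.07519+0.000j on G[2,0]
I3: z[1]−=0.176, z[0]+=0.176
I4: z[0]−=0.0998, z[2]+=0.0998
C2: Y=0.000+0.01635j on G[1,0]
R9: Y=0.6329+0.000j on G[2,0]
R10: Y=0.01393+0.000j on G[2,1]
I5: z[1]−=0.503, z[0]+=0.503
R11: Y=0.004219+0.000j on G[2,1]
L1: Y=0.000-0.06116j on G[2,0]
R12: Y=0.0004651+0.000j on G[1,2]
V1: row V0−V2=1.47, i_V1 at 0,2
solve → V1=-1.192+0.01070j, V2=-1.470+0.000j
aux → i_V1=-1.330+0.07561j

-0.4968+0.004456j A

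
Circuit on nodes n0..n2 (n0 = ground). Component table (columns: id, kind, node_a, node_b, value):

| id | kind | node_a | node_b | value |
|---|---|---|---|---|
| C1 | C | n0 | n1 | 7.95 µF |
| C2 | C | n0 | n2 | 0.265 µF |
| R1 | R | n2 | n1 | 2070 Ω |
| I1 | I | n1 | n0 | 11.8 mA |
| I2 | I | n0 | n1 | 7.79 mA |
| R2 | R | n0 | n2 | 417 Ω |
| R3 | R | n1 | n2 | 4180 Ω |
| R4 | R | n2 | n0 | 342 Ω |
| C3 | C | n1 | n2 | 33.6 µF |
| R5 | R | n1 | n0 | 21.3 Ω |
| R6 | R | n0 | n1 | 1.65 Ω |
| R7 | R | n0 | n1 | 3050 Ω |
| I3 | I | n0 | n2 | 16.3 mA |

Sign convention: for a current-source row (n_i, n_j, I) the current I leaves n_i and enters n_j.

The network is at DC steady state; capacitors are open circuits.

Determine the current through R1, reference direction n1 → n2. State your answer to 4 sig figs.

-0.001304 A

MNA unknowns: 2 node voltages V₁..V_2
C1: Y=0.000 on G[0,1]
C2: Y=0.000 on G[0,2]
R1: Y=0.0004831 on G[2,1]
I1: z[1]−=0.0118, z[0]+=0.0118
I2: z[0]−=0.00779, z[1]+=0.00779
R2: Y=0.002398 on G[0,2]
R3: Y=0.0002392 on G[1,2]
R4: Y=0.002924 on G[2,0]
C3: Y=0.000 on G[1,2]
R5: Y=0.04695 on G[1,0]
R6: Y=0.6061 on G[0,1]
R7: Y=0.0003279 on G[0,1]
I3: z[0]−=0.0163, z[2]+=0.0163
solve → V1=-0.003153, V2=2.696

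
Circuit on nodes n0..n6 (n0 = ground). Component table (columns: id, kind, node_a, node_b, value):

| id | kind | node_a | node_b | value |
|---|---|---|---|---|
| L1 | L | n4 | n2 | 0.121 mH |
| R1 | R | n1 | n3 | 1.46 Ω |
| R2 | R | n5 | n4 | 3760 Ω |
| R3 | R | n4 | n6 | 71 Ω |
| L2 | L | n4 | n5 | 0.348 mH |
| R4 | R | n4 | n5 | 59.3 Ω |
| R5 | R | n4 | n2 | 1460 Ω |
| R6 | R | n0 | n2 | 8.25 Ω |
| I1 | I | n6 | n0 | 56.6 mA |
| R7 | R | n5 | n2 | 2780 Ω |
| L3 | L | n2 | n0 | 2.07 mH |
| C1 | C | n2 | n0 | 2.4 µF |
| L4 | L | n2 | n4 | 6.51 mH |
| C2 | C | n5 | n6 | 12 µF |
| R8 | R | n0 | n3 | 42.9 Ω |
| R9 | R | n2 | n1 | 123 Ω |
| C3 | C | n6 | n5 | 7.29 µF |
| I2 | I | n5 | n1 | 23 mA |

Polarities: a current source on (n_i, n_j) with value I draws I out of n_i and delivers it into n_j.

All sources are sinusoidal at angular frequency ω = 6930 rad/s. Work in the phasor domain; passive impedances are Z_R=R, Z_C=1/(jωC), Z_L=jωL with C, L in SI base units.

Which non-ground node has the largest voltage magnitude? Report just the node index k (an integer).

5

MNA unknowns: 6 node voltages V₁..V_6
L1: Y=0.000-1.193j on G[4,2]
R1: Y=0.6849+0.000j on G[1,3]
R2: Y=0.0002660+0.000j on G[5,4]
R3: Y=0.01408+0.000j on G[4,6]
L2: Y=0.000-0.4147j on G[4,5]
R4: Y=0.01686+0.000j on G[4,5]
R5: Y=0.0006849+0.000j on G[4,2]
R6: Y=0.1212+0.000j on G[0,2]
I1: z[6]−=0.0566, z[0]+=0.0566
R7: Y=0.0003597+0.000j on G[5,2]
L3: Y=0.000-0.06971j on G[2,0]
C1: Y=0.000+0.01663j on G[2,0]
L4: Y=0.000-0.02217j on G[2,4]
C2: Y=0.000+0.08316j on G[5,6]
R8: Y=0.02331+0.000j on G[0,3]
R9: Y=0.008130+0.000j on G[2,1]
C3: Y=0.000+0.05052j on G[6,5]
I2: z[5]−=0.023, z[1]+=0.023
solve → V1=0.6194-0.05444j, V2=-0.4922-0.2054j, V3=0.5990-0.05265j, V4=-0.4923-0.2709j, V5=-0.4926-0.4621j, V6=-0.5168-0.04124j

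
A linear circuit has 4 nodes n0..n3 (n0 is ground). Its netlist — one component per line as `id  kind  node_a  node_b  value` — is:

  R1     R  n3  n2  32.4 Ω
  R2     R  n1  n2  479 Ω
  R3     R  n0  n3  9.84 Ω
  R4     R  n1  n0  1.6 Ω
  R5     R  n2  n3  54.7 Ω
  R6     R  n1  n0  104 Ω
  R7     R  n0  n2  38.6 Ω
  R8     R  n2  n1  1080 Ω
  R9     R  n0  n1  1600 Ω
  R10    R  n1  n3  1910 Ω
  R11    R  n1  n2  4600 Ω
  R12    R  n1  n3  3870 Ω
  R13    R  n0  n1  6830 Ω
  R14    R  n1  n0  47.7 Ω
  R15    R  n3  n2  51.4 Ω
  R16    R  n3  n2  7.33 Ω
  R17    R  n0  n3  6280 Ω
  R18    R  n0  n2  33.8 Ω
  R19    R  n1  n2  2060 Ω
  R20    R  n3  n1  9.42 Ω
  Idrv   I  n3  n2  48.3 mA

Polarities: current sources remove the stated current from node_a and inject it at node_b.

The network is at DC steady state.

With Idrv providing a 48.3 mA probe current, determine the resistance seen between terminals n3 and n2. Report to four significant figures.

Apply KCL at each of the 3 non-ground nodes and solve the resulting linear system.
Node n1: branches {R2, R4, R6, R8, R9, R10, R11, R12, R13, R14, R19, R20} → V_1 = -0.005542
Node n2: branches {R1, R2, R5, R7, R8, R11, R15, R16, R18, R19, Idrv} → V_2 = 0.1479
Node n3: branches {R1, R3, R5, R10, R12, R15, R16, R17, R20, Idrv} → V_3 = -0.04489

R_eq = 3.991 Ω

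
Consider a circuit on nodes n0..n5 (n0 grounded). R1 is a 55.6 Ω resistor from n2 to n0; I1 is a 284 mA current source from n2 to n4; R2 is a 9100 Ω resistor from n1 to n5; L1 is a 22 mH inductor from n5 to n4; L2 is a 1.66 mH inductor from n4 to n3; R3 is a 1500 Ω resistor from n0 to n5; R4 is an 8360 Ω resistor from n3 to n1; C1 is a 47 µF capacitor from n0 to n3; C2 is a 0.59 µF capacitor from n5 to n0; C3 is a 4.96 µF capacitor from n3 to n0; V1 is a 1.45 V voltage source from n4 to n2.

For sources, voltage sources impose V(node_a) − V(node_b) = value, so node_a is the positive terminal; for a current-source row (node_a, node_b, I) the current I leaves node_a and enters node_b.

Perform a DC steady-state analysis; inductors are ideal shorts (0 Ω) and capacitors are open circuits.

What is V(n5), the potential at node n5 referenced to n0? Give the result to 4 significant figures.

1.398 V

Apply KCL at each of the 5 non-ground nodes and solve the resulting linear system.
Node n1: branches {R2, R4} → V_1 = 1.398
Node n2: branches {R1, I1, V1} → V_2 = -0.05183
Node n3: branches {L2, R4, C1, C3} → V_3 = 1.398
Node n4: branches {I1, L1, L2, V1} → V_4 = 1.398
Node n5: branches {R2, L1, R3, C2} → V_5 = 1.398
Source currents: i(L1)=-0.0009321, i(L2)=0.000, i(V1)=0.2831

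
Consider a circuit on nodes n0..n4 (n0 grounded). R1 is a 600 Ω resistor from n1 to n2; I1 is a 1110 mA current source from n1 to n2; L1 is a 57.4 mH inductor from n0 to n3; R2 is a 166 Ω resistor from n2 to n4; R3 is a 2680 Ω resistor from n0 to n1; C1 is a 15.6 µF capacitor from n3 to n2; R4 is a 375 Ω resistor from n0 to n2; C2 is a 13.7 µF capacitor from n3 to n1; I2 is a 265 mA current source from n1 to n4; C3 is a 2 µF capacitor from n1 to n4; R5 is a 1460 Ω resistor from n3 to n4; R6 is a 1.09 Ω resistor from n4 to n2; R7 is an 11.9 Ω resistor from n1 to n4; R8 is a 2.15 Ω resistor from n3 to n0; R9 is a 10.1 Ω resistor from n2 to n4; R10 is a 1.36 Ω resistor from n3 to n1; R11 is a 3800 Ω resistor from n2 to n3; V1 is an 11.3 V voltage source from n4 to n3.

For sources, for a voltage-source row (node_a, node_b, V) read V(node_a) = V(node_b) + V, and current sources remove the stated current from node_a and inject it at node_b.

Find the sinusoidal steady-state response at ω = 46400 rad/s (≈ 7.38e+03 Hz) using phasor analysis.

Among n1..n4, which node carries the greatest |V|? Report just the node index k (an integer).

4

Apply KCL at each of the 4 non-ground nodes and solve the resulting linear system.
Node n1: branches {R1, I1, R3, C2, I2, C3, R7, R10} → V_1 = 0.3002+0.9891j
Node n2: branches {R1, I1, R2, C1, R4, R6, R9, R11} → V_2 = 8.192-5.773j
Node n3: branches {L1, C1, C2, R5, R8, R10, R11, V1} → V_3 = -0.04724+0.03227j
Node n4: branches {R2, I2, C3, R5, R6, R7, R9, V1} → V_4 = 11.25+0.03227j
Source currents: i(V1)=-3.881-6.872j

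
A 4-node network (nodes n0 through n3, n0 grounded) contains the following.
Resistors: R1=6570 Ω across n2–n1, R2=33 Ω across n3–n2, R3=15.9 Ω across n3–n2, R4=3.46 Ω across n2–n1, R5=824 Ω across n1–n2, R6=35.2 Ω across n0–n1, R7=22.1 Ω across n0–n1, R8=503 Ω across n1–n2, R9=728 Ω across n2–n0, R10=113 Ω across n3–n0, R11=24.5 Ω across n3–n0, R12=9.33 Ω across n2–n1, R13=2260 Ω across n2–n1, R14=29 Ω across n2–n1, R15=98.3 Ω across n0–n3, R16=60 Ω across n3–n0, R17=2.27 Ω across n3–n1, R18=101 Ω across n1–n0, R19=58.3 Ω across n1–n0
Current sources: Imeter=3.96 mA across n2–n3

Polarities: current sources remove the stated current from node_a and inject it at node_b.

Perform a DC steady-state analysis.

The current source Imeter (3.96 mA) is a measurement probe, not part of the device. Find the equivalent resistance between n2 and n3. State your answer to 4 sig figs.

R_eq = 3.097 Ω

MNA unknowns: 3 node voltages V₁..V_3
R1: Y=0.0001522 on G[2,1]
R2: Y=0.03030 on G[3,2]
R3: Y=0.06289 on G[3,2]
R4: Y=0.2890 on G[2,1]
R5: Y=0.001214 on G[1,2]
R6: Y=0.02841 on G[0,1]
R7: Y=0.04525 on G[0,1]
R8: Y=0.001988 on G[1,2]
R9: Y=0.001374 on G[2,0]
R10: Y=0.008850 on G[3,0]
R11: Y=0.04082 on G[3,0]
R12: Y=0.1072 on G[2,1]
R13: Y=0.0004425 on G[2,1]
R14: Y=0.03448 on G[2,1]
R15: Y=0.01017 on G[0,3]
R16: Y=0.01667 on G[3,0]
R17: Y=0.4405 on G[3,1]
R18: Y=0.009901 on G[1,0]
R19: Y=0.01715 on G[1,0]
Imeter: z[2]−=0.00396, z[3]+=0.00396
solve → V1=-0.002439, V2=-0.008894, V3=0.003370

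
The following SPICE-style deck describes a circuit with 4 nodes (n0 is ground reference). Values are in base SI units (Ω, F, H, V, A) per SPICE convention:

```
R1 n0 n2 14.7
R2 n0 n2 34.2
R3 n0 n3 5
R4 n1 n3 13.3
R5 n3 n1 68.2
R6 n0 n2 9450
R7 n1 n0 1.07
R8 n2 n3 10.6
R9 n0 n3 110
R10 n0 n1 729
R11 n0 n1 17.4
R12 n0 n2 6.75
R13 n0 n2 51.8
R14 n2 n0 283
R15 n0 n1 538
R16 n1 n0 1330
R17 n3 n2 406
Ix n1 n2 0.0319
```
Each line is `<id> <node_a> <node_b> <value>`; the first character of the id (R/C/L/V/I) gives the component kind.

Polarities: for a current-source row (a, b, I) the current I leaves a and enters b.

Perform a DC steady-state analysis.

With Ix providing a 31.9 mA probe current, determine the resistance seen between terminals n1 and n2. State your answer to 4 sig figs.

Element admittances at DC:
  Y(R1) = 0.06803 S between n0,n2
  Y(R2) = 0.02924 S between n0,n2
  Y(R3) = 0.2000 S between n0,n3
  Y(R4) = 0.07519 S between n1,n3
  Y(R5) = 0.01466 S between n3,n1
  Y(R6) = 0.0001058 S between n0,n2
  Y(R7) = 0.9346 S between n1,n0
  Y(R8) = 0.09434 S between n2,n3
  Y(R9) = 0.009091 S between n0,n3
  Y(R10) = 0.001372 S between n0,n1
  Y(R11) = 0.05747 S between n0,n1
  Y(R12) = 0.1481 S between n0,n2
  Y(R13) = 0.01931 S between n0,n2
  Y(R14) = 0.003534 S between n2,n0
  Y(R15) = 0.001859 S between n0,n1
  Y(R16) = 0.0007519 S between n1,n0
  Y(R17) = 0.002463 S between n3,n2
  Ix: injects 0.0319 A into n2 (from n1)
Assemble and solve the 3×3 MNA system:
  V(n1)=-0.02805  V(n2)=0.09161  V(n3)=0.01604

R_eq = 3.751 Ω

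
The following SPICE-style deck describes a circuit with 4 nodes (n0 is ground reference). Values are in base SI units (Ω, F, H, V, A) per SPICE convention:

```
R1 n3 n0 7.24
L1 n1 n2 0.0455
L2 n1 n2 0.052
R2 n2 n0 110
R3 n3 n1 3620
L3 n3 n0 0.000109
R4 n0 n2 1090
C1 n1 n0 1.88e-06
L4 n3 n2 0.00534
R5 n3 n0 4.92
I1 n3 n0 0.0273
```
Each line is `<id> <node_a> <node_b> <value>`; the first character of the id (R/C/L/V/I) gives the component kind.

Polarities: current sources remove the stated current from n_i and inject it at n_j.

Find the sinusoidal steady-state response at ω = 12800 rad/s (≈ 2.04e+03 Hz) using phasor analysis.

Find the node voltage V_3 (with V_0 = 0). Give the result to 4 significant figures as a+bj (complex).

Element admittances at ω=12800 rad/s:
  Y(R1) = 0.1381+0.000j S between n3,n0
  Y(L1) = 0.000-0.001717j S between n1,n2
  Y(L2) = 0.000-0.001502j S between n1,n2
  Y(R2) = 0.009091+0.000j S between n2,n0
  Y(R3) = 0.0002762+0.000j S between n3,n1
  Y(L3) = 0.000-0.7167j S between n3,n0
  Y(R4) = 0.0009174+0.000j S between n0,n2
  Y(C1) = 0.000+0.02406j S between n1,n0
  Y(L4) = 0.000-0.01463j S between n3,n2
  Y(R5) = 0.2033+0.000j S between n3,n0
  I1: injects 0.0273 A into n0 (from n3)
Assemble and solve the 3×3 MNA system:
  V(n1)=0.002557+0.002372j  V(n2)=-0.01940-0.01387j  V(n3)=-0.01474-0.03072j

-0.01474-0.03072j V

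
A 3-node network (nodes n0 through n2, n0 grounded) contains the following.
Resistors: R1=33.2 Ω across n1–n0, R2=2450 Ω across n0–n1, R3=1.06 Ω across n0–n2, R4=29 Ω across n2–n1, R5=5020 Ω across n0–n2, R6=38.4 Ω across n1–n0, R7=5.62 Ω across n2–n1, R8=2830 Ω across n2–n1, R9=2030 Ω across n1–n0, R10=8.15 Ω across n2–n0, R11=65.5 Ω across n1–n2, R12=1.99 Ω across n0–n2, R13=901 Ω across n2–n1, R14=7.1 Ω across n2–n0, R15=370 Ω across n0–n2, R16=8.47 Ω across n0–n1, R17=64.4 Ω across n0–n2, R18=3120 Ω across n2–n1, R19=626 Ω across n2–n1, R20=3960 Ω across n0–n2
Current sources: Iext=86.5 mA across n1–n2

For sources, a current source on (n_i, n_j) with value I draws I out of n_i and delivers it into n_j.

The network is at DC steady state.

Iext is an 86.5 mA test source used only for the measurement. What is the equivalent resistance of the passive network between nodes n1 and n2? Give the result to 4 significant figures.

R_eq = 2.564 Ω

MNA unknowns: 2 node voltages V₁..V_2
R1: Y=0.03012 on G[1,0]
R2: Y=0.0004082 on G[0,1]
R3: Y=0.9434 on G[0,2]
R4: Y=0.03448 on G[2,1]
R5: Y=0.0001992 on G[0,2]
R6: Y=0.02604 on G[1,0]
R7: Y=0.1779 on G[2,1]
R8: Y=0.0003534 on G[2,1]
R9: Y=0.0004926 on G[1,0]
R10: Y=0.1227 on G[2,0]
R11: Y=0.01527 on G[1,2]
R12: Y=0.5025 on G[0,2]
R13: Y=0.001110 on G[2,1]
R14: Y=0.1408 on G[2,0]
R15: Y=0.002703 on G[0,2]
R16: Y=0.1181 on G[0,1]
R17: Y=0.01553 on G[0,2]
R18: Y=0.0003205 on G[2,1]
R19: Y=0.001597 on G[2,1]
R20: Y=0.0002525 on G[0,2]
Iext: z[1]−=0.0865, z[2]+=0.0865
solve → V1=-0.2013, V2=0.02040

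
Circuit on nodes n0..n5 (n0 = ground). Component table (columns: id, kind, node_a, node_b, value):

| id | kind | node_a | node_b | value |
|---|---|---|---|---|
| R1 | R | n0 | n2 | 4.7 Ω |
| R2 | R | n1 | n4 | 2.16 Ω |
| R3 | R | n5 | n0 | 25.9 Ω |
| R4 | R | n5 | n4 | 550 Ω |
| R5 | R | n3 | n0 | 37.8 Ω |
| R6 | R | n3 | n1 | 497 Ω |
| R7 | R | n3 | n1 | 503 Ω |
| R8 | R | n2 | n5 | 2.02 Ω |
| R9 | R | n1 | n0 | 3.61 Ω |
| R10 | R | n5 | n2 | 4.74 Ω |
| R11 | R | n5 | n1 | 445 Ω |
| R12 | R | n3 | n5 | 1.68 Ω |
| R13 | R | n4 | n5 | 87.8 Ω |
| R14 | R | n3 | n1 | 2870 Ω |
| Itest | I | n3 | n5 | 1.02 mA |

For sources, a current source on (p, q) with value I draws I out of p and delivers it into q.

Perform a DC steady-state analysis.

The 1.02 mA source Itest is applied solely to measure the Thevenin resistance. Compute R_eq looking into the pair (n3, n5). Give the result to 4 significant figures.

Apply KCL at each of the 5 non-ground nodes and solve the resulting linear system.
Node n1: branches {R2, R6, R7, R9, R11, R14} → V_1 = -1.075e-05
Node n2: branches {R1, R8, R10} → V_2 = 0.0001558
Node n3: branches {R5, R6, R7, R12, R14, Itest} → V_3 = -0.001437
Node n4: branches {R2, R4, R13} → V_4 = -4.829e-06
Node n5: branches {R3, R4, R8, R10, R11, R12, R13, Itest} → V_5 = 0.0002028

R_eq = 1.607 Ω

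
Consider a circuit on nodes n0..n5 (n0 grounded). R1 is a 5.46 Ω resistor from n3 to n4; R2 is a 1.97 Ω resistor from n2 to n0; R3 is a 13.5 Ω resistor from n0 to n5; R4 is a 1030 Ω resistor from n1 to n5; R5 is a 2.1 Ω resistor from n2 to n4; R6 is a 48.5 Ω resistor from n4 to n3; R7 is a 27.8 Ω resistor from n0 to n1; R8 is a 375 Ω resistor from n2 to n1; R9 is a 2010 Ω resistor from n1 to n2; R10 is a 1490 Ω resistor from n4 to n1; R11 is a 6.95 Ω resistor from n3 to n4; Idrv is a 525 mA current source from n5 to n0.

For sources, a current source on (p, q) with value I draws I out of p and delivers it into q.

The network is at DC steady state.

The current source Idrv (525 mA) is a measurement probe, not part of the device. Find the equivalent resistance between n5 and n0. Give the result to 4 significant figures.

R_eq = 13.33 Ω

Element admittances at DC:
  Y(R1) = 0.1832 S between n3,n4
  Y(R2) = 0.5076 S between n2,n0
  Y(R3) = 0.07407 S between n0,n5
  Y(R4) = 0.0009709 S between n1,n5
  Y(R5) = 0.4762 S between n2,n4
  Y(R6) = 0.02062 S between n4,n3
  Y(R7) = 0.03597 S between n0,n1
  Y(R8) = 0.002667 S between n2,n1
  Y(R9) = 0.0004975 S between n1,n2
  Y(R10) = 0.0006711 S between n4,n1
  Y(R11) = 0.1439 S between n3,n4
  Idrv: injects 0.525 A into n0 (from n5)
Assemble and solve the 5×5 MNA system:
  V(n1)=-0.1667  V(n2)=-0.001250  V(n3)=-0.001483  V(n4)=-0.001483  V(n5)=-6.998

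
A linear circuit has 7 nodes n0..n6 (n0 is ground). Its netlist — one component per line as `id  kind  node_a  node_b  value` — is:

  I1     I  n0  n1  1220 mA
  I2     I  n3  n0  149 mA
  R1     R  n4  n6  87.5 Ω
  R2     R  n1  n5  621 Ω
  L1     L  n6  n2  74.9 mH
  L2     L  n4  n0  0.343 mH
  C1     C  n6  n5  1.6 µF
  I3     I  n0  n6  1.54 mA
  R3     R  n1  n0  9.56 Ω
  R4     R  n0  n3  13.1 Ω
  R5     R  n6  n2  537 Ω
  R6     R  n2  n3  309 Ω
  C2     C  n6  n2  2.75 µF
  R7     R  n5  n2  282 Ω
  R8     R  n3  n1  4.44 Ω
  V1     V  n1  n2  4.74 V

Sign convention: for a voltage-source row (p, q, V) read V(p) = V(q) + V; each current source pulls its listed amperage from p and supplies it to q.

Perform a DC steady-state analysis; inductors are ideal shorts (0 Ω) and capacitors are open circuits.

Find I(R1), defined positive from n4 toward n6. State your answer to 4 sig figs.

-0.02287 A

MNA unknowns: 6 node voltages V₁..V_6 plus 3 source currents (L1, L2, V1)
I1: z[0]−=1.22, z[1]+=1.22
I2: z[3]−=0.149, z[0]+=0.149
R1: Y=0.01143 on G[4,6]
R2: Y=0.001610 on G[1,5]
L1: row V6−V2=0, i_L1 at 6,2
L2: row V4−V0=0, i_L2 at 4,0
C1: Y=0.000 on G[6,5]
I3: z[0]−=0.00154, z[6]+=0.00154
R3: Y=0.1046 on G[1,0]
R4: Y=0.07634 on G[0,3]
R5: Y=0.001862 on G[6,2]
R6: Y=0.003236 on G[2,3]
C2: Y=0.000 on G[6,2]
R7: Y=0.003546 on G[5,2]
R8: Y=0.2252 on G[3,1]
V1: row V1−V2=4.74, i_V1 at 1,2
solve → V1=6.741, V2=2.001, V3=4.514, V4=0.000, V5=3.481, V6=2.001
aux → i_L1=-0.02133, i_L2=0.02287, i_V1=0.007948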